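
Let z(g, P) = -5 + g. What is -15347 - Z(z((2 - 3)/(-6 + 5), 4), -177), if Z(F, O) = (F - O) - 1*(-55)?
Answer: -15575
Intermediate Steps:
Z(F, O) = 55 + F - O (Z(F, O) = (F - O) + 55 = 55 + F - O)
-15347 - Z(z((2 - 3)/(-6 + 5), 4), -177) = -15347 - (55 + (-5 + (2 - 3)/(-6 + 5)) - 1*(-177)) = -15347 - (55 + (-5 - 1/(-1)) + 177) = -15347 - (55 + (-5 - 1*(-1)) + 177) = -15347 - (55 + (-5 + 1) + 177) = -15347 - (55 - 4 + 177) = -15347 - 1*228 = -15347 - 228 = -15575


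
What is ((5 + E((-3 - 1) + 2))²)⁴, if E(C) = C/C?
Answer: 1679616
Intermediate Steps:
E(C) = 1
((5 + E((-3 - 1) + 2))²)⁴ = ((5 + 1)²)⁴ = (6²)⁴ = 36⁴ = 1679616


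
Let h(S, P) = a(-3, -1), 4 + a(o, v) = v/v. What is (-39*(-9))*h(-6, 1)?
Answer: -1053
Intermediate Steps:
a(o, v) = -3 (a(o, v) = -4 + v/v = -4 + 1 = -3)
h(S, P) = -3
(-39*(-9))*h(-6, 1) = -39*(-9)*(-3) = 351*(-3) = -1053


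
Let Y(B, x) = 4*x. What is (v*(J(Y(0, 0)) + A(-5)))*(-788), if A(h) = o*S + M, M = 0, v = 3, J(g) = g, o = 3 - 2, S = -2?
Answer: 4728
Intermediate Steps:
o = 1
A(h) = -2 (A(h) = 1*(-2) + 0 = -2 + 0 = -2)
(v*(J(Y(0, 0)) + A(-5)))*(-788) = (3*(4*0 - 2))*(-788) = (3*(0 - 2))*(-788) = (3*(-2))*(-788) = -6*(-788) = 4728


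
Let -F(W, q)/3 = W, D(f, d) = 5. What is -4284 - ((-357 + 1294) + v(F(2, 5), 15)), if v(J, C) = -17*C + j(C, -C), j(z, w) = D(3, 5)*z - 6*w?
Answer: -5131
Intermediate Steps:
F(W, q) = -3*W
j(z, w) = -6*w + 5*z (j(z, w) = 5*z - 6*w = -6*w + 5*z)
v(J, C) = -6*C (v(J, C) = -17*C + (-(-6)*C + 5*C) = -17*C + (6*C + 5*C) = -17*C + 11*C = -6*C)
-4284 - ((-357 + 1294) + v(F(2, 5), 15)) = -4284 - ((-357 + 1294) - 6*15) = -4284 - (937 - 90) = -4284 - 1*847 = -4284 - 847 = -5131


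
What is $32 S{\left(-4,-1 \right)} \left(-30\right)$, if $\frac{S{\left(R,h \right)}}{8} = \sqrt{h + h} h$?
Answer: $7680 i \sqrt{2} \approx 10861.0 i$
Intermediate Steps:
$S{\left(R,h \right)} = 8 \sqrt{2} h^{\frac{3}{2}}$ ($S{\left(R,h \right)} = 8 \sqrt{h + h} h = 8 \sqrt{2 h} h = 8 \sqrt{2} \sqrt{h} h = 8 \sqrt{2} h^{\frac{3}{2}}$)
$32 S{\left(-4,-1 \right)} \left(-30\right) = 32 \cdot 8 \sqrt{2} \left(-1\right)^{\frac{3}{2}} \left(-30\right) = 32 \cdot 8 \sqrt{2} \left(- i\right) \left(-30\right) = 32 \left(- 8 i \sqrt{2}\right) \left(-30\right) = - 256 i \sqrt{2} \left(-30\right) = 7680 i \sqrt{2}$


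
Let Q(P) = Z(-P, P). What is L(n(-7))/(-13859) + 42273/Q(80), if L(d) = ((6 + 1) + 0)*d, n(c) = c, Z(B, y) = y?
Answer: 585865427/1108720 ≈ 528.42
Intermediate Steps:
Q(P) = P
L(d) = 7*d (L(d) = (7 + 0)*d = 7*d)
L(n(-7))/(-13859) + 42273/Q(80) = (7*(-7))/(-13859) + 42273/80 = -49*(-1/13859) + 42273*(1/80) = 49/13859 + 42273/80 = 585865427/1108720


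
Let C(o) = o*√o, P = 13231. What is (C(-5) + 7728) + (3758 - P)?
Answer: -1745 - 5*I*√5 ≈ -1745.0 - 11.18*I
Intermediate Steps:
C(o) = o^(3/2)
(C(-5) + 7728) + (3758 - P) = ((-5)^(3/2) + 7728) + (3758 - 1*13231) = (-5*I*√5 + 7728) + (3758 - 13231) = (7728 - 5*I*√5) - 9473 = -1745 - 5*I*√5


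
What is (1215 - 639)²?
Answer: 331776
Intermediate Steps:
(1215 - 639)² = 576² = 331776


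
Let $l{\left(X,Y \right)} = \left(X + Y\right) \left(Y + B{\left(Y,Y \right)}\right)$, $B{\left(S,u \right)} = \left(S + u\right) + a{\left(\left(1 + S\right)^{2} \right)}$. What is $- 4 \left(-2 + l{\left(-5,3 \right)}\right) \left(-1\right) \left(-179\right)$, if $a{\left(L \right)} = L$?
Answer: $37232$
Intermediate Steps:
$B{\left(S,u \right)} = S + u + \left(1 + S\right)^{2}$ ($B{\left(S,u \right)} = \left(S + u\right) + \left(1 + S\right)^{2} = S + u + \left(1 + S\right)^{2}$)
$l{\left(X,Y \right)} = \left(X + Y\right) \left(\left(1 + Y\right)^{2} + 3 Y\right)$ ($l{\left(X,Y \right)} = \left(X + Y\right) \left(Y + \left(Y + Y + \left(1 + Y\right)^{2}\right)\right) = \left(X + Y\right) \left(Y + \left(\left(1 + Y\right)^{2} + 2 Y\right)\right) = \left(X + Y\right) \left(\left(1 + Y\right)^{2} + 3 Y\right)$)
$- 4 \left(-2 + l{\left(-5,3 \right)}\right) \left(-1\right) \left(-179\right) = - 4 \left(-2 + \left(-5 + 3 + 3^{3} + 5 \cdot 3^{2} - 5 \cdot 3^{2} + 5 \left(-5\right) 3\right)\right) \left(-1\right) \left(-179\right) = - 4 \left(-2 + \left(-5 + 3 + 27 + 5 \cdot 9 - 45 - 75\right)\right) \left(-1\right) \left(-179\right) = - 4 \left(-2 + \left(-5 + 3 + 27 + 45 - 45 - 75\right)\right) \left(-1\right) \left(-179\right) = - 4 \left(-2 - 50\right) \left(-1\right) \left(-179\right) = \left(-4\right) \left(-52\right) \left(-1\right) \left(-179\right) = 208 \left(-1\right) \left(-179\right) = \left(-208\right) \left(-179\right) = 37232$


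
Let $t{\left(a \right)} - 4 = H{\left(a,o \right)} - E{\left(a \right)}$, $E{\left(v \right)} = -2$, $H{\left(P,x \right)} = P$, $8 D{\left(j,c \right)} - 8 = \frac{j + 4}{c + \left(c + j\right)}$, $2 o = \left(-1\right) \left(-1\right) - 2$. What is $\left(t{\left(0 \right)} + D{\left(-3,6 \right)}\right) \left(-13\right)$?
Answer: $- \frac{6565}{72} \approx -91.181$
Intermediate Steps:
$o = - \frac{1}{2}$ ($o = \frac{\left(-1\right) \left(-1\right) - 2}{2} = \frac{1 - 2}{2} = \frac{1}{2} \left(-1\right) = - \frac{1}{2} \approx -0.5$)
$D{\left(j,c \right)} = 1 + \frac{4 + j}{8 \left(j + 2 c\right)}$ ($D{\left(j,c \right)} = 1 + \frac{\left(j + 4\right) \frac{1}{c + \left(c + j\right)}}{8} = 1 + \frac{\left(4 + j\right) \frac{1}{j + 2 c}}{8} = 1 + \frac{\frac{1}{j + 2 c} \left(4 + j\right)}{8} = 1 + \frac{4 + j}{8 \left(j + 2 c\right)}$)
$t{\left(a \right)} = 6 + a$ ($t{\left(a \right)} = 4 + \left(a - -2\right) = 4 + \left(a + 2\right) = 4 + \left(2 + a\right) = 6 + a$)
$\left(t{\left(0 \right)} + D{\left(-3,6 \right)}\right) \left(-13\right) = \left(\left(6 + 0\right) + \frac{4 + 9 \left(-3\right) + 16 \cdot 6}{8 \left(-3 + 2 \cdot 6\right)}\right) \left(-13\right) = \left(6 + \frac{4 - 27 + 96}{8 \left(-3 + 12\right)}\right) \left(-13\right) = \left(6 + \frac{1}{8} \cdot \frac{1}{9} \cdot 73\right) \left(-13\right) = \left(6 + \frac{73}{72}\right) \left(-13\right) = \frac{505}{72} \left(-13\right) = - \frac{6565}{72}$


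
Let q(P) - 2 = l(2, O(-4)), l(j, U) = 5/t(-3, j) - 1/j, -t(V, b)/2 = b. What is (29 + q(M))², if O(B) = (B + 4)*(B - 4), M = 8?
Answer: 13689/16 ≈ 855.56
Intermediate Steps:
t(V, b) = -2*b
O(B) = (-4 + B)*(4 + B) (O(B) = (4 + B)*(-4 + B) = (-4 + B)*(4 + B))
l(j, U) = -7/(2*j) (l(j, U) = 5/((-2*j)) - 1/j = 5*(-1/(2*j)) - 1/j = -5/(2*j) - 1/j = -7/(2*j))
q(P) = ¼ (q(P) = 2 - 7/2/2 = 2 - 7/2*½ = 2 - 7/4 = ¼)
(29 + q(M))² = (29 + ¼)² = (117/4)² = 13689/16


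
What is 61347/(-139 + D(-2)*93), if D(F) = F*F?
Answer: 61347/233 ≈ 263.29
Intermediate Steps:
D(F) = F**2
61347/(-139 + D(-2)*93) = 61347/(-139 + (-2)**2*93) = 61347/(-139 + 4*93) = 61347/(-139 + 372) = 61347/233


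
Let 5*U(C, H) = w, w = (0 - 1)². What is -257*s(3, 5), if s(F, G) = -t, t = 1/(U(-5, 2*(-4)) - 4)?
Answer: -1285/19 ≈ -67.632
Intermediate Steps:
w = 1 (w = (-1)² = 1)
U(C, H) = ⅕ (U(C, H) = (⅕)*1 = ⅕)
t = -5/19 (t = 1/(⅕ - 4) = 1/(-19/5) = -5/19 ≈ -0.26316)
s(F, G) = 5/19 (s(F, G) = -1*(-5/19) = 5/19)
-257*s(3, 5) = -257*5/19 = -1285/19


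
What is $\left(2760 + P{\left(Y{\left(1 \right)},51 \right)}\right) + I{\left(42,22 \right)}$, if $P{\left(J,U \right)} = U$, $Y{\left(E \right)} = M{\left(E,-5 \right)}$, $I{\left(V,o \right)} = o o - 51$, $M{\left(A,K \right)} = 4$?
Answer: $3244$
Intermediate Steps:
$I{\left(V,o \right)} = -51 + o^{2}$ ($I{\left(V,o \right)} = o^{2} - 51 = -51 + o^{2}$)
$Y{\left(E \right)} = 4$
$\left(2760 + P{\left(Y{\left(1 \right)},51 \right)}\right) + I{\left(42,22 \right)} = \left(2760 + 51\right) - \left(51 - 22^{2}\right) = 2811 + \left(-51 + 484\right) = 2811 + 433 = 3244$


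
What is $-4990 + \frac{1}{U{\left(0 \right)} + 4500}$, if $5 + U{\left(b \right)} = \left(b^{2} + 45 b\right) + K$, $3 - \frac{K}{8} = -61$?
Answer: $- \frac{24984929}{5007} \approx -4990.0$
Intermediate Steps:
$K = 512$ ($K = 24 - -488 = 24 + 488 = 512$)
$U{\left(b \right)} = 507 + b^{2} + 45 b$ ($U{\left(b \right)} = -5 + \left(\left(b^{2} + 45 b\right) + 512\right) = -5 + \left(512 + b^{2} + 45 b\right) = 507 + b^{2} + 45 b$)
$-4990 + \frac{1}{U{\left(0 \right)} + 4500} = -4990 + \frac{1}{\left(507 + 0^{2} + 45 \cdot 0\right) + 4500} = -4990 + \frac{1}{\left(507 + 0 + 0\right) + 4500} = -4990 + \frac{1}{507 + 4500} = -4990 + \frac{1}{5007} = - \frac{24984929}{5007}$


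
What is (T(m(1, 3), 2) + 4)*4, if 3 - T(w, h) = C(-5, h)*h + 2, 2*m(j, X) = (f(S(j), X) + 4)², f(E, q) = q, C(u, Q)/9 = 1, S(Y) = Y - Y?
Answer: -52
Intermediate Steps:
S(Y) = 0
C(u, Q) = 9 (C(u, Q) = 9*1 = 9)
m(j, X) = (4 + X)²/2 (m(j, X) = (X + 4)²/2 = (4 + X)²/2)
T(w, h) = 1 - 9*h (T(w, h) = 3 - (9*h + 2) = 3 - (2 + 9*h) = 3 + (-2 - 9*h) = 1 - 9*h)
(T(m(1, 3), 2) + 4)*4 = ((1 - 9*2) + 4)*4 = ((1 - 18) + 4)*4 = (-17 + 4)*4 = -13*4 = -52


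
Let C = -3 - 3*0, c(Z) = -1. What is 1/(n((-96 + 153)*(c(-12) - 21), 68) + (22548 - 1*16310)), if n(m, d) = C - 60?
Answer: 1/6175 ≈ 0.00016194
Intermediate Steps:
C = -3 (C = -3 + 0 = -3)
n(m, d) = -63 (n(m, d) = -3 - 60 = -63)
1/(n((-96 + 153)*(c(-12) - 21), 68) + (22548 - 1*16310)) = 1/(-63 + (22548 - 1*16310)) = 1/(-63 + (22548 - 16310)) = 1/(-63 + 6238) = 1/6175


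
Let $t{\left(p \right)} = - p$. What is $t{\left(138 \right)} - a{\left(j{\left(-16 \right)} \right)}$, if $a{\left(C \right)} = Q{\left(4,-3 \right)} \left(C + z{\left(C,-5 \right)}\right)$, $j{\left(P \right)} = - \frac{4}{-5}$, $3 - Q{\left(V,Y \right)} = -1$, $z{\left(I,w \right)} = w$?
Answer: $- \frac{606}{5} \approx -121.2$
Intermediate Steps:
$Q{\left(V,Y \right)} = 4$ ($Q{\left(V,Y \right)} = 3 - -1 = 3 + 1 = 4$)
$j{\left(P \right)} = \frac{4}{5}$ ($j{\left(P \right)} = \left(-4\right) \left(- \frac{1}{5}\right) = \frac{4}{5}$)
$a{\left(C \right)} = -20 + 4 C$ ($a{\left(C \right)} = 4 \left(C - 5\right) = 4 \left(-5 + C\right) = -20 + 4 C$)
$t{\left(138 \right)} - a{\left(j{\left(-16 \right)} \right)} = \left(-1\right) 138 - \left(-20 + 4 \cdot \frac{4}{5}\right) = -138 - \left(-20 + \frac{16}{5}\right) = -138 - - \frac{84}{5} = -138 + \frac{84}{5} = - \frac{606}{5}$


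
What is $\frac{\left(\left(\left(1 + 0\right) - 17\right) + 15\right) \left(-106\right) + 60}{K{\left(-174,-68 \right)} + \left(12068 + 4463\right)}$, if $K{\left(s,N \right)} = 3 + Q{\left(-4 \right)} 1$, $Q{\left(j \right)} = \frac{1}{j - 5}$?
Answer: $\frac{1494}{148805} \approx 0.01004$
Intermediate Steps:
$Q{\left(j \right)} = \frac{1}{-5 + j}$
$K{\left(s,N \right)} = \frac{26}{9}$ ($K{\left(s,N \right)} = 3 + \frac{1}{-5 - 4} \cdot 1 = 3 + \frac{1}{-9} \cdot 1 = 3 - \frac{1}{9} = \frac{26}{9}$)
$\frac{\left(\left(\left(1 + 0\right) - 17\right) + 15\right) \left(-106\right) + 60}{K{\left(-174,-68 \right)} + \left(12068 + 4463\right)} = \frac{\left(\left(\left(1 + 0\right) - 17\right) + 15\right) \left(-106\right) + 60}{\frac{26}{9} + \left(12068 + 4463\right)} = \frac{\left(\left(1 - 17\right) + 15\right) \left(-106\right) + 60}{\frac{26}{9} + 16531} = \frac{\left(-16 + 15\right) \left(-106\right) + 60}{\frac{148805}{9}} = \left(\left(-1\right) \left(-106\right) + 60\right) \frac{9}{148805} = \left(106 + 60\right) \frac{9}{148805} = 166 \cdot \frac{9}{148805} = \frac{1494}{148805}$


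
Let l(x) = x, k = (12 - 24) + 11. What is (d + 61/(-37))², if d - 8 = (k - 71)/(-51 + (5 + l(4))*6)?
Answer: 426409/1369 ≈ 311.47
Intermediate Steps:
k = -1 (k = -12 + 11 = -1)
d = -16 (d = 8 + (-1 - 71)/(-51 + (5 + 4)*6) = 8 - 72/(-51 + 9*6) = 8 - 72/(-51 + 54) = 8 - 72/3 = 8 - 72*⅓ = 8 - 24 = -16)
(d + 61/(-37))² = (-16 + 61/(-37))² = (-16 + 61*(-1/37))² = (-16 - 61/37)² = (-653/37)² = 426409/1369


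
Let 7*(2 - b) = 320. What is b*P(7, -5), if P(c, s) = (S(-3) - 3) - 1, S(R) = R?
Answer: 306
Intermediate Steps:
b = -306/7 (b = 2 - ⅐*320 = 2 - 320/7 = -306/7 ≈ -43.714)
P(c, s) = -7 (P(c, s) = (-3 - 3) - 1 = -6 - 1 = -7)
b*P(7, -5) = -306/7*(-7) = 306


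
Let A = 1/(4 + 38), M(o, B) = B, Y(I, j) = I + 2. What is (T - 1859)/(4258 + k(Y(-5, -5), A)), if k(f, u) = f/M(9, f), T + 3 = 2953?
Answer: 1091/4259 ≈ 0.25616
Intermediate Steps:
T = 2950 (T = -3 + 2953 = 2950)
Y(I, j) = 2 + I
A = 1/42 ≈ 0.023810
k(f, u) = 1 (k(f, u) = f/f = 1)
(T - 1859)/(4258 + k(Y(-5, -5), A)) = (2950 - 1859)/(4258 + 1) = 1091/4259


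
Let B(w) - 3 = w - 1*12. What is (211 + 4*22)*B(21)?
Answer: 3588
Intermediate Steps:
B(w) = -9 + w (B(w) = 3 + (w - 1*12) = 3 + (w - 12) = 3 + (-12 + w) = -9 + w)
(211 + 4*22)*B(21) = (211 + 4*22)*(-9 + 21) = (211 + 88)*12 = 299*12 = 3588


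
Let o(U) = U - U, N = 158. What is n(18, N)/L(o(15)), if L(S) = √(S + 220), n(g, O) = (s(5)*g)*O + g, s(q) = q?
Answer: 7119*√55/55 ≈ 959.93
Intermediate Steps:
o(U) = 0
n(g, O) = g + 5*O*g (n(g, O) = (5*g)*O + g = 5*O*g + g = g + 5*O*g)
L(S) = √(220 + S)
n(18, N)/L(o(15)) = (18*(1 + 5*158))/(√(220 + 0)) = (18*(1 + 790))/(√220) = (18*791)/((2*√55)) = 14238*(√55/110) = 7119*√55/55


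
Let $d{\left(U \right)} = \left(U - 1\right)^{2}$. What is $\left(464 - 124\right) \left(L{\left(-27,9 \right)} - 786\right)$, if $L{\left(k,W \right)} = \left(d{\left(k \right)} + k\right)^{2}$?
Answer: $194569420$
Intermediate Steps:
$d{\left(U \right)} = \left(-1 + U\right)^{2}$
$L{\left(k,W \right)} = \left(k + \left(-1 + k\right)^{2}\right)^{2}$ ($L{\left(k,W \right)} = \left(\left(-1 + k\right)^{2} + k\right)^{2} = \left(k + \left(-1 + k\right)^{2}\right)^{2}$)
$\left(464 - 124\right) \left(L{\left(-27,9 \right)} - 786\right) = \left(464 - 124\right) \left(\left(-27 + \left(-1 - 27\right)^{2}\right)^{2} - 786\right) = 340 \left(\left(-27 + \left(-28\right)^{2}\right)^{2} - 786\right) = 340 \left(\left(-27 + 784\right)^{2} - 786\right) = 340 \left(757^{2} - 786\right) = 340 \left(573049 - 786\right) = 340 \cdot 572263 = 194569420$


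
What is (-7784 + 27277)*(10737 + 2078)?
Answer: 249802795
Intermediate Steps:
(-7784 + 27277)*(10737 + 2078) = 19493*12815 = 249802795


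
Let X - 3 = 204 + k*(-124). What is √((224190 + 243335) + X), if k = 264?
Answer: 2*√108749 ≈ 659.54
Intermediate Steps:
X = -32529 (X = 3 + (204 + 264*(-124)) = 3 + (204 - 32736) = 3 - 32532 = -32529)
√((224190 + 243335) + X) = √((224190 + 243335) - 32529) = √(467525 - 32529) = √434996 = 2*√108749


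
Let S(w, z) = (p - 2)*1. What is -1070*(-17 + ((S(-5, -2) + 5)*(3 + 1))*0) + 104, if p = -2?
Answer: 18294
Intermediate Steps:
S(w, z) = -4 (S(w, z) = (-2 - 2)*1 = -4*1 = -4)
-1070*(-17 + ((S(-5, -2) + 5)*(3 + 1))*0) + 104 = -1070*(-17 + ((-4 + 5)*(3 + 1))*0) + 104 = -1070*(-17 + (1*4)*0) + 104 = -1070*(-17 + 4*0) + 104 = -1070*(-17 + 0) + 104 = -1070*(-17) + 104 = 18190 + 104 = 18294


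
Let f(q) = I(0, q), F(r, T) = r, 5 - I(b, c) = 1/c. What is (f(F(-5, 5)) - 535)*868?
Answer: -2299332/5 ≈ -4.5987e+5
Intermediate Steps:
I(b, c) = 5 - 1/c
f(q) = 5 - 1/q
(f(F(-5, 5)) - 535)*868 = ((5 - 1/(-5)) - 535)*868 = ((5 - 1*(-1/5)) - 535)*868 = ((5 + 1/5) - 535)*868 = (26/5 - 535)*868 = -2649/5*868 = -2299332/5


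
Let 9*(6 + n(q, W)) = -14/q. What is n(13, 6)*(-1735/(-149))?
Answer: -1242260/17433 ≈ -71.259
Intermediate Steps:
n(q, W) = -6 - 14/(9*q) (n(q, W) = -6 + (-14/q)/9 = -6 - 14/(9*q))
n(13, 6)*(-1735/(-149)) = (-6 - 14/9/13)*(-1735/(-149)) = (-6 - 14/9*1/13)*(-1735*(-1/149)) = (-6 - 14/117)*(1735/149) = -716/117*1735/149 = -1242260/17433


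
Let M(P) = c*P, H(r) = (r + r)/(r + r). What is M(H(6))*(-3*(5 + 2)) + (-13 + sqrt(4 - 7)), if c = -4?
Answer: 71 + I*sqrt(3) ≈ 71.0 + 1.732*I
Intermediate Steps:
H(r) = 1 (H(r) = (2*r)/((2*r)) = (2*r)*(1/(2*r)) = 1)
M(P) = -4*P
M(H(6))*(-3*(5 + 2)) + (-13 + sqrt(4 - 7)) = (-4*1)*(-3*(5 + 2)) + (-13 + sqrt(4 - 7)) = -(-12)*7 + (-13 + sqrt(-3)) = -4*(-21) + (-13 + I*sqrt(3)) = 84 + (-13 + I*sqrt(3)) = 71 + I*sqrt(3)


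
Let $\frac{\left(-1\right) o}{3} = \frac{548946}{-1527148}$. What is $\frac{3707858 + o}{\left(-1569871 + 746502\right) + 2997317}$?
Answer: $\frac{2831224787911}{1659970170152} \approx 1.7056$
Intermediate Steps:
$o = \frac{823419}{763574}$ ($o = - 3 \frac{548946}{-1527148} = - 3 \cdot 548946 \left(- \frac{1}{1527148}\right) = \left(-3\right) \left(- \frac{274473}{763574}\right) = \frac{823419}{763574} \approx 1.0784$)
$\frac{3707858 + o}{\left(-1569871 + 746502\right) + 2997317} = \frac{3707858 + \frac{823419}{763574}}{\left(-1569871 + 746502\right) + 2997317} = \frac{2831224787911}{763574 \left(-823369 + 2997317\right)} = \frac{2831224787911}{763574 \cdot 2173948} = \frac{2831224787911}{763574} \cdot \frac{1}{2173948} = \frac{2831224787911}{1659970170152}$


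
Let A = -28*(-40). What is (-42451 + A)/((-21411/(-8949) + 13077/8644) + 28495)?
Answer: -1065721984212/734845757659 ≈ -1.4503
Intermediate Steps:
A = 1120
(-42451 + A)/((-21411/(-8949) + 13077/8644) + 28495) = (-42451 + 1120)/((-21411/(-8949) + 13077/8644) + 28495) = -41331/((-21411*(-1/8949) + 13077*(1/8644)) + 28495) = -41331/((7137/2983 + 13077/8644) + 28495) = -41331/(100700919/25785052 + 28495) = -41331/734845757659/25785052 = -41331*25785052/734845757659 = -1065721984212/734845757659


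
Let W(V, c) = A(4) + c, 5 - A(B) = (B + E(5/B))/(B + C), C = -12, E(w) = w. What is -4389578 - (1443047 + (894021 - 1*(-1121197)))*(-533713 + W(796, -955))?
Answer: 59167989780179/32 ≈ 1.8490e+12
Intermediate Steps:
A(B) = 5 - (B + 5/B)/(-12 + B) (A(B) = 5 - (B + 5/B)/(B - 12) = 5 - (B + 5/B)/(-12 + B))
W(V, c) = 181/32 + c (W(V, c) = (-5 - 4*4*(15 - 1*4))/(4*(-12 + 4)) + c = (1/4)*(-5 - 4*4*(15 - 4))/(-8) + c = (1/4)*(-1/8)*(-5 - 4*4*11) + c = (1/4)*(-1/8)*(-5 - 176) + c = (1/4)*(-1/8)*(-181) + c = 181/32 + c)
-4389578 - (1443047 + (894021 - 1*(-1121197)))*(-533713 + W(796, -955)) = -4389578 - (1443047 + (894021 - 1*(-1121197)))*(-533713 + (181/32 - 955)) = -4389578 - (1443047 + (894021 + 1121197))*(-533713 - 30379/32) = -4389578 - (1443047 + 2015218)*(-17109195)/32 = -4389578 - 3458265*(-17109195)/32 = -4389578 - 1*(-59168130246675/32) = -4389578 + 59168130246675/32 = 59167989780179/32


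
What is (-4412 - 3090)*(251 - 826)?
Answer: 4313650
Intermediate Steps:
(-4412 - 3090)*(251 - 826) = -7502*(-575) = 4313650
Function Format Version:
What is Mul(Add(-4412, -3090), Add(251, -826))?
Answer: 4313650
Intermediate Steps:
Mul(Add(-4412, -3090), Add(251, -826)) = Mul(-7502, -575) = 4313650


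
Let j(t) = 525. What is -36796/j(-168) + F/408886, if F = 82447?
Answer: -15002084581/214665150 ≈ -69.886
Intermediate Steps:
-36796/j(-168) + F/408886 = -36796/525 + 82447/408886 = -15002084581/214665150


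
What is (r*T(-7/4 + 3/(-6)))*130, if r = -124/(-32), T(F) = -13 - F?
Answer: -86645/16 ≈ -5415.3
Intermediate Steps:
r = 31/8 (r = -124*(-1/32) = 31/8 ≈ 3.8750)
(r*T(-7/4 + 3/(-6)))*130 = (31*(-13 - (-7/4 + 3/(-6)))/8)*130 = (31*(-13 - (-7*¼ + 3*(-⅙)))/8)*130 = (31*(-13 - (-7/4 - ½))/8)*130 = (31*(-13 - 1*(-9/4))/8)*130 = (31*(-13 + 9/4)/8)*130 = ((31/8)*(-43/4))*130 = -1333/32*130 = -86645/16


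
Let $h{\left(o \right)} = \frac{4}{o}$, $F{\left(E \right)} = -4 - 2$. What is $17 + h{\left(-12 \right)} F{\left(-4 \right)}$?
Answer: $19$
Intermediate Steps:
$F{\left(E \right)} = -6$
$17 + h{\left(-12 \right)} F{\left(-4 \right)} = 17 + \frac{4}{-12} \left(-6\right) = 17 + 4 \left(- \frac{1}{12}\right) \left(-6\right) = 17 - -2 = 17 + 2 = 19$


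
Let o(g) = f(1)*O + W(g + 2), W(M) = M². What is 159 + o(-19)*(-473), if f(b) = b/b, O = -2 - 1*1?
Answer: -135119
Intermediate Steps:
O = -3 (O = -2 - 1 = -3)
f(b) = 1
o(g) = -3 + (2 + g)² (o(g) = 1*(-3) + (g + 2)² = -3 + (2 + g)²)
159 + o(-19)*(-473) = 159 + (-3 + (2 - 19)²)*(-473) = 159 + (-3 + (-17)²)*(-473) = 159 + (-3 + 289)*(-473) = 159 + 286*(-473) = 159 - 135278 = -135119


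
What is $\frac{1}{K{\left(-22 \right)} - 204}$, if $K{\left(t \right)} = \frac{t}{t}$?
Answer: $- \frac{1}{203} \approx -0.0049261$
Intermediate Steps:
$K{\left(t \right)} = 1$
$\frac{1}{K{\left(-22 \right)} - 204} = \frac{1}{1 - 204} = \frac{1}{-203} = - \frac{1}{203}$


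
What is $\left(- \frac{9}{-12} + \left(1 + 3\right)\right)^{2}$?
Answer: $\frac{361}{16} \approx 22.563$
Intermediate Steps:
$\left(- \frac{9}{-12} + \left(1 + 3\right)\right)^{2} = \left(\left(-9\right) \left(- \frac{1}{12}\right) + 4\right)^{2} = \left(\frac{3}{4} + 4\right)^{2} = \left(\frac{19}{4}\right)^{2} = \frac{361}{16}$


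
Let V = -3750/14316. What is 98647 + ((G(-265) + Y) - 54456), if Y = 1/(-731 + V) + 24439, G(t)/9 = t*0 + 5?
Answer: 119823519539/1744791 ≈ 68675.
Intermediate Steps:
G(t) = 45 (G(t) = 9*(t*0 + 5) = 9*(0 + 5) = 9*5 = 45)
V = -625/2386 (V = -3750*1/14316 = -625/2386 ≈ -0.26194)
Y = 42640944863/1744791 (Y = 1/(-731 - 625/2386) + 24439 = 1/(-1744791/2386) + 24439 = -2386/1744791 + 24439 = 42640944863/1744791 ≈ 24439.)
98647 + ((G(-265) + Y) - 54456) = 98647 + ((45 + 42640944863/1744791) - 54456) = 98647 + (42719460458/1744791 - 54456) = 98647 - 52294878238/1744791 = 119823519539/1744791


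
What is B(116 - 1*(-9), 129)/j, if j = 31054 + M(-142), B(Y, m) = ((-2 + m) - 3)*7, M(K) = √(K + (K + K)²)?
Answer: 13477436/482135201 - 3906*√994/482135201 ≈ 0.027698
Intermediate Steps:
M(K) = √(K + 4*K²) (M(K) = √(K + (2*K)²) = √(K + 4*K²))
B(Y, m) = -35 + 7*m (B(Y, m) = (-5 + m)*7 = -35 + 7*m)
j = 31054 + 9*√994 (j = 31054 + √(-142*(1 + 4*(-142))) = 31054 + √(-142*(1 - 568)) = 31054 + √(-142*(-567)) = 31054 + √80514 = 31054 + 9*√994 ≈ 31338.)
B(116 - 1*(-9), 129)/j = (-35 + 7*129)/(31054 + 9*√994) = (-35 + 903)/(31054 + 9*√994) = 868/(31054 + 9*√994)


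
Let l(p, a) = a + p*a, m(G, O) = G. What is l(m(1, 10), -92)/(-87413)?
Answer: 184/87413 ≈ 0.0021049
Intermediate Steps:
l(p, a) = a + a*p
l(m(1, 10), -92)/(-87413) = -92*(1 + 1)/(-87413) = -92*2*(-1/87413) = -184*(-1/87413) = 184/87413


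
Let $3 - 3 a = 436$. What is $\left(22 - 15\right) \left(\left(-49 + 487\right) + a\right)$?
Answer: $\frac{6167}{3} \approx 2055.7$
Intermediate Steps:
$a = - \frac{433}{3}$ ($a = 1 - \frac{436}{3} = - \frac{433}{3} \approx -144.33$)
$\left(22 - 15\right) \left(\left(-49 + 487\right) + a\right) = \left(22 - 15\right) \left(\left(-49 + 487\right) - \frac{433}{3}\right) = \left(22 - 15\right) \left(438 - \frac{433}{3}\right) = 7 \cdot \frac{881}{3} = \frac{6167}{3}$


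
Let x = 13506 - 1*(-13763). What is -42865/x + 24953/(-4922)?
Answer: -891424887/134218018 ≈ -6.6416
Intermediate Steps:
x = 27269 (x = 13506 + 13763 = 27269)
-42865/x + 24953/(-4922) = -42865/27269 + 24953/(-4922) = -42865*1/27269 + 24953*(-1/4922) = -42865/27269 - 24953/4922 = -891424887/134218018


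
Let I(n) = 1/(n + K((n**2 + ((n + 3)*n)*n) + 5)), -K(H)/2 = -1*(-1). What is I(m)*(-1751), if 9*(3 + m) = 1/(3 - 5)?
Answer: 31518/91 ≈ 346.35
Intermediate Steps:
m = -55/18 (m = -3 + 1/(9*(3 - 5)) = -3 + (1/9)/(-2) = -3 + (1/9)*(-1/2) = -3 - 1/18 = -55/18 ≈ -3.0556)
K(H) = -2 (K(H) = -(-2)*(-1) = -2*1 = -2)
I(n) = 1/(-2 + n) (I(n) = 1/(n - 2) = 1/(-2 + n))
I(m)*(-1751) = -1751/(-2 - 55/18) = -1751/(-91/18) = -18/91*(-1751) = 31518/91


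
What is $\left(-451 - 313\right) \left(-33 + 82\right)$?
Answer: $-37436$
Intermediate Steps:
$\left(-451 - 313\right) \left(-33 + 82\right) = \left(-764\right) 49 = -37436$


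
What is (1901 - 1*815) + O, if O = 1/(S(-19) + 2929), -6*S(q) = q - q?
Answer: 3180895/2929 ≈ 1086.0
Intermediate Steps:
S(q) = 0 (S(q) = -(q - q)/6 = -⅙*0 = 0)
O = 1/2929 (O = 1/(0 + 2929) = 1/2929 ≈ 0.00034141)
(1901 - 1*815) + O = (1901 - 1*815) + 1/2929 = (1901 - 815) + 1/2929 = 1086 + 1/2929 = 3180895/2929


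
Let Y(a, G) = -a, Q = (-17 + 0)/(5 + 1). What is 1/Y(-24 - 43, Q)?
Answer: 1/67 ≈ 0.014925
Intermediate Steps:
Q = -17/6 ≈ -2.8333
1/Y(-24 - 43, Q) = 1/(-(-24 - 43)) = 1/(-1*(-67)) = 1/67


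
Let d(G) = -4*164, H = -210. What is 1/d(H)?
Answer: -1/656 ≈ -0.0015244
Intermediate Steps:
d(G) = -656
1/d(H) = 1/(-656) = -1/656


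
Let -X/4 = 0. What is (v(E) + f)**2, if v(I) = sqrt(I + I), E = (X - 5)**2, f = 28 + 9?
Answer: 1419 + 370*sqrt(2) ≈ 1942.3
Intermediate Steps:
X = 0 (X = -4*0 = 0)
f = 37
E = 25 (E = (0 - 5)**2 = (-5)**2 = 25)
v(I) = sqrt(2)*sqrt(I) (v(I) = sqrt(2*I) = sqrt(2)*sqrt(I))
(v(E) + f)**2 = (sqrt(2)*sqrt(25) + 37)**2 = (sqrt(2)*5 + 37)**2 = (5*sqrt(2) + 37)**2 = (37 + 5*sqrt(2))**2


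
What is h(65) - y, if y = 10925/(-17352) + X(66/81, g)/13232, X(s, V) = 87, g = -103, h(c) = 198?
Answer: 5700522431/28700208 ≈ 198.62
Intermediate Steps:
y = -17881247/28700208 (y = 10925/(-17352) + 87/13232 = 10925*(-1/17352) + 87*(1/13232) = -10925/17352 + 87/13232 = -17881247/28700208 ≈ -0.62304)
h(65) - y = 198 - 1*(-17881247/28700208) = 198 + 17881247/28700208 = 5700522431/28700208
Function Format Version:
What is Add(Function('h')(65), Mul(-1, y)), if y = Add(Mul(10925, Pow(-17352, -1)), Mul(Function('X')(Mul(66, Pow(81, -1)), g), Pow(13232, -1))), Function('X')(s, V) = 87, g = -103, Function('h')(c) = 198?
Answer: Rational(5700522431, 28700208) ≈ 198.62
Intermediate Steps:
y = Rational(-17881247, 28700208) (y = Add(Mul(10925, Pow(-17352, -1)), Mul(87, Pow(13232, -1))) = Add(Mul(10925, Rational(-1, 17352)), Mul(87, Rational(1, 13232))) = Add(Rational(-10925, 17352), Rational(87, 13232)) = Rational(-17881247, 28700208) ≈ -0.62304)
Add(Function('h')(65), Mul(-1, y)) = Add(198, Mul(-1, Rational(-17881247, 28700208))) = Add(198, Rational(17881247, 28700208)) = Rational(5700522431, 28700208)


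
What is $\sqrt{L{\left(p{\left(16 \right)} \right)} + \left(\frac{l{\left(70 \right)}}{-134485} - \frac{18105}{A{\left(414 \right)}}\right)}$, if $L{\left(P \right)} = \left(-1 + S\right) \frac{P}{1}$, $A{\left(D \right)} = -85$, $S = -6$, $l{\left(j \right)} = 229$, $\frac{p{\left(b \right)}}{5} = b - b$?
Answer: $\frac{2 \sqrt{963083261465}}{134485} \approx 14.594$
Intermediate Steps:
$p{\left(b \right)} = 0$ ($p{\left(b \right)} = 5 \left(b - b\right) = 5 \cdot 0 = 0$)
$L{\left(P \right)} = - 7 P$ ($L{\left(P \right)} = \left(-1 - 6\right) \frac{P}{1} = - 7 P 1 = - 7 P$)
$\sqrt{L{\left(p{\left(16 \right)} \right)} + \left(\frac{l{\left(70 \right)}}{-134485} - \frac{18105}{A{\left(414 \right)}}\right)} = \sqrt{\left(-7\right) 0 + \left(\frac{229}{-134485} - \frac{18105}{-85}\right)} = \sqrt{0 + \left(229 \left(- \frac{1}{134485}\right) - -213\right)} = \sqrt{0 + \left(- \frac{229}{134485} + 213\right)} = \sqrt{0 + \frac{28645076}{134485}} = \sqrt{\frac{28645076}{134485}} = \frac{2 \sqrt{963083261465}}{134485}$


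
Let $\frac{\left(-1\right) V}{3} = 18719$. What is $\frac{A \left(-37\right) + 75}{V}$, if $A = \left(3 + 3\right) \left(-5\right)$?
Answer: $- \frac{395}{18719} \approx -0.021102$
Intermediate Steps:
$V = -56157$ ($V = \left(-3\right) 18719 = -56157$)
$A = -30$ ($A = 6 \left(-5\right) = -30$)
$\frac{A \left(-37\right) + 75}{V} = \frac{\left(-30\right) \left(-37\right) + 75}{-56157} = \left(1110 + 75\right) \left(- \frac{1}{56157}\right) = 1185 \left(- \frac{1}{56157}\right) = - \frac{395}{18719}$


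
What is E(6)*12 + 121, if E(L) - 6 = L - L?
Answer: 193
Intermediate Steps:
E(L) = 6 (E(L) = 6 + (L - L) = 6 + 0 = 6)
E(6)*12 + 121 = 6*12 + 121 = 72 + 121 = 193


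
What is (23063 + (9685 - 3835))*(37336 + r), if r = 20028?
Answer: 1658565332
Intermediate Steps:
(23063 + (9685 - 3835))*(37336 + r) = (23063 + (9685 - 3835))*(37336 + 20028) = (23063 + 5850)*57364 = 28913*57364 = 1658565332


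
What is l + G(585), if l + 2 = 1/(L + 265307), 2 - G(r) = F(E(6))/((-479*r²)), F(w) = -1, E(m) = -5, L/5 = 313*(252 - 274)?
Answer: 6062774/1401729302025 ≈ 4.3252e-6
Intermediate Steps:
L = -34430 (L = 5*(313*(252 - 274)) = 5*(313*(-22)) = 5*(-6886) = -34430)
G(r) = 2 - 1/(479*r²) (G(r) = 2 - (-1)/((-479*r²)) = 2 - (-1)*(-1/(479*r²)) = 2 - 1/(479*r²))
l = -461753/230877 (l = -2 + 1/(-34430 + 265307) = -2 + 1/230877 = -461753/230877 ≈ -2.0000)
l + G(585) = -461753/230877 + (2 - 1/479/585²) = -461753/230877 + (2 - 1/479*1/342225) = -461753/230877 + (2 - 1/163925775) = -461753/230877 + 327851549/163925775 = 6062774/1401729302025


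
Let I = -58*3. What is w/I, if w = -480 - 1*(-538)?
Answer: -1/3 ≈ -0.33333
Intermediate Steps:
I = -174
w = 58 (w = -480 + 538 = 58)
w/I = 58/(-174) = 58*(-1/174) = -1/3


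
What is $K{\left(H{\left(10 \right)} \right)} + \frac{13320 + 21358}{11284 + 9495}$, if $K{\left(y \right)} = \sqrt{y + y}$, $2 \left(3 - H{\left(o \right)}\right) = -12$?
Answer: $\frac{34678}{20779} + 3 \sqrt{2} \approx 5.9115$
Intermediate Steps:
$H{\left(o \right)} = 9$ ($H{\left(o \right)} = 3 - -6 = 3 + 6 = 9$)
$K{\left(y \right)} = \sqrt{2} \sqrt{y}$ ($K{\left(y \right)} = \sqrt{2 y} = \sqrt{2} \sqrt{y}$)
$K{\left(H{\left(10 \right)} \right)} + \frac{13320 + 21358}{11284 + 9495} = \sqrt{2} \sqrt{9} + \frac{13320 + 21358}{11284 + 9495} = \sqrt{2} \cdot 3 + \frac{34678}{20779} = 3 \sqrt{2} + 34678 \cdot \frac{1}{20779} = 3 \sqrt{2} + \frac{34678}{20779} = \frac{34678}{20779} + 3 \sqrt{2}$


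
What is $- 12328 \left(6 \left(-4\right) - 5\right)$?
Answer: $357512$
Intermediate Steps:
$- 12328 \left(6 \left(-4\right) - 5\right) = - 12328 \left(-24 - 5\right) = \left(-12328\right) \left(-29\right) = 357512$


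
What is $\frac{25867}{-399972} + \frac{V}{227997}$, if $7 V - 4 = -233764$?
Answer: $- \frac{14975627057}{70927434732} \approx -0.21114$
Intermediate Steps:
$V = - \frac{233760}{7}$ ($V = \frac{4}{7} + \frac{1}{7} \left(-233764\right) = \frac{4}{7} - \frac{233764}{7} = - \frac{233760}{7} \approx -33394.0$)
$\frac{25867}{-399972} + \frac{V}{227997} = \frac{25867}{-399972} - \frac{233760}{7 \cdot 227997} = 25867 \left(- \frac{1}{399972}\right) - \frac{77920}{531993} = - \frac{25867}{399972} - \frac{77920}{531993} = - \frac{14975627057}{70927434732}$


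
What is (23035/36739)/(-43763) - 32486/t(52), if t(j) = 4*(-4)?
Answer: 26115639079971/12862470856 ≈ 2030.4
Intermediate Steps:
t(j) = -16
(23035/36739)/(-43763) - 32486/t(52) = (23035/36739)/(-43763) - 32486/(-16) = (23035*(1/36739))*(-1/43763) - 32486*(-1/16) = (23035/36739)*(-1/43763) + 16243/8 = -23035/1607808857 + 16243/8 = 26115639079971/12862470856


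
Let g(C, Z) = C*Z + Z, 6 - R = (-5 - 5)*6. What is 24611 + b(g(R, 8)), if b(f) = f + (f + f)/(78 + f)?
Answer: 7720665/307 ≈ 25149.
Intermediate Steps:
R = 66 (R = 6 - (-5 - 5)*6 = 6 - (-10)*6 = 6 - 1*(-60) = 6 + 60 = 66)
g(C, Z) = Z + C*Z
b(f) = f + 2*f/(78 + f) (b(f) = f + (2*f)/(78 + f) = f + 2*f/(78 + f))
24611 + b(g(R, 8)) = 24611 + (8*(1 + 66))*(80 + 8*(1 + 66))/(78 + 8*(1 + 66)) = 24611 + (8*67)*(80 + 8*67)/(78 + 8*67) = 24611 + 536*(80 + 536)/(78 + 536) = 24611 + 536*616/614 = 24611 + 536*(1/614)*616 = 24611 + 165088/307 = 7720665/307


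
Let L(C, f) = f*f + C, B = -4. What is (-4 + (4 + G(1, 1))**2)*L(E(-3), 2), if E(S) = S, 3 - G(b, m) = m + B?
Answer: 96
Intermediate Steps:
G(b, m) = 7 - m (G(b, m) = 3 - (m - 4) = 3 - (-4 + m) = 3 + (4 - m) = 7 - m)
L(C, f) = C + f**2 (L(C, f) = f**2 + C = C + f**2)
(-4 + (4 + G(1, 1))**2)*L(E(-3), 2) = (-4 + (4 + (7 - 1*1))**2)*(-3 + 2**2) = (-4 + (4 + (7 - 1))**2)*(-3 + 4) = (-4 + (4 + 6)**2)*1 = (-4 + 10**2)*1 = (-4 + 100)*1 = 96*1 = 96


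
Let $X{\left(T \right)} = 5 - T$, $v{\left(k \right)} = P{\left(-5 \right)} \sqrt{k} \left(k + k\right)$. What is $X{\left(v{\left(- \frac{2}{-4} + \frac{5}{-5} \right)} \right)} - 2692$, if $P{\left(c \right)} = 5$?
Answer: $-2687 + \frac{5 i \sqrt{2}}{2} \approx -2687.0 + 3.5355 i$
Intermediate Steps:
$v{\left(k \right)} = 10 k^{\frac{3}{2}}$ ($v{\left(k \right)} = 5 \sqrt{k} \left(k + k\right) = 5 \sqrt{k} 2 k = 10 k^{\frac{3}{2}}$)
$X{\left(v{\left(- \frac{2}{-4} + \frac{5}{-5} \right)} \right)} - 2692 = \left(5 - 10 \left(- \frac{2}{-4} + \frac{5}{-5}\right)^{\frac{3}{2}}\right) - 2692 = \left(5 - 10 \left(\left(-2\right) \left(- \frac{1}{4}\right) + 5 \left(- \frac{1}{5}\right)\right)^{\frac{3}{2}}\right) - 2692 = \left(5 - 10 \left(\frac{1}{2} - 1\right)^{\frac{3}{2}}\right) - 2692 = \left(5 - 10 \left(- \frac{1}{2}\right)^{\frac{3}{2}}\right) - 2692 = \left(5 - 10 \left(- \frac{i \sqrt{2}}{4}\right)\right) - 2692 = \left(5 - - \frac{5 i \sqrt{2}}{2}\right) - 2692 = \left(5 + \frac{5 i \sqrt{2}}{2}\right) - 2692 = -2687 + \frac{5 i \sqrt{2}}{2}$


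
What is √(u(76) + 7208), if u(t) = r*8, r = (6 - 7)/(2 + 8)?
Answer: 6*√5005/5 ≈ 84.895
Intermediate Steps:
r = -⅒ (r = -1/10 = -1*⅒ = -⅒ ≈ -0.10000)
u(t) = -⅘ (u(t) = -⅒*8 = -⅘)
√(u(76) + 7208) = √(-⅘ + 7208) = √(36036/5) = 6*√5005/5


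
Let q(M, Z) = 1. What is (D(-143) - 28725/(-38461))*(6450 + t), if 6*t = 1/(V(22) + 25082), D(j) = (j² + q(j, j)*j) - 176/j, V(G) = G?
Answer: 252941380891525381/1931049888 ≈ 1.3099e+8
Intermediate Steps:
D(j) = j + j² - 176/j (D(j) = (j² + 1*j) - 176/j = (j² + j) - 176/j = (j + j²) - 176/j = j + j² - 176/j)
t = 1/150624 (t = 1/(6*(22 + 25082)) = (⅙)/25104 = (⅙)*(1/25104) = 1/150624 ≈ 6.6390e-6)
(D(-143) - 28725/(-38461))*(6450 + t) = ((-143 + (-143)² - 176/(-143)) - 28725/(-38461))*(6450 + 1/150624) = ((-143 + 20449 - 176*(-1/143)) - 28725*(-1/38461))*(971524801/150624) = ((-143 + 20449 + 16/13) + 28725/38461)*(971524801/150624) = (263994/13 + 28725/38461)*(971524801/150624) = (10153846659/499993)*(971524801/150624) = 252941380891525381/1931049888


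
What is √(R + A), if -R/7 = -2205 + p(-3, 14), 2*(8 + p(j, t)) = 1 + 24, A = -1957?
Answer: √53786/2 ≈ 115.96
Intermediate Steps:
p(j, t) = 9/2 (p(j, t) = -8 + (1 + 24)/2 = -8 + (½)*25 = -8 + 25/2 = 9/2)
R = 30807/2 (R = -7*(-2205 + 9/2) = -7*(-4401/2) = 30807/2 ≈ 15404.)
√(R + A) = √(30807/2 - 1957) = √(26893/2) = √53786/2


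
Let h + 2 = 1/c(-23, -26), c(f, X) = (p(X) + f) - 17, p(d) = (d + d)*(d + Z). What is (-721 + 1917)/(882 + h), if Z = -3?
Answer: 76336/56167 ≈ 1.3591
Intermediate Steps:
p(d) = 2*d*(-3 + d) (p(d) = (d + d)*(d - 3) = (2*d)*(-3 + d) = 2*d*(-3 + d))
c(f, X) = -17 + f + 2*X*(-3 + X) (c(f, X) = (2*X*(-3 + X) + f) - 17 = (f + 2*X*(-3 + X)) - 17 = -17 + f + 2*X*(-3 + X))
h = -2935/1468 (h = -2 + 1/(-17 - 23 + 2*(-26)*(-3 - 26)) = -2 + 1/(-17 - 23 + 2*(-26)*(-29)) = -2 + 1/(-17 - 23 + 1508) = -2 + 1/1468 = -2935/1468 ≈ -1.9993)
(-721 + 1917)/(882 + h) = (-721 + 1917)/(882 - 2935/1468) = 1196/(1291841/1468) = 1196*(1468/1291841) = 76336/56167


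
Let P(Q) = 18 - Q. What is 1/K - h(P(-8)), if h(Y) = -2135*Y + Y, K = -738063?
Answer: 40950687491/738063 ≈ 55484.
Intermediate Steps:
h(Y) = -2134*Y
1/K - h(P(-8)) = 1/(-738063) - (-2134)*(18 - 1*(-8)) = -1/738063 - (-2134)*(18 + 8) = -1/738063 - (-2134)*26 = -1/738063 - 1*(-55484) = -1/738063 + 55484 = 40950687491/738063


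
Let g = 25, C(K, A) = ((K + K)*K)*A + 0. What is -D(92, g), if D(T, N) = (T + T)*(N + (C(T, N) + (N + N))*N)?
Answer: -1946954600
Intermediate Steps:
C(K, A) = 2*A*K² (C(K, A) = ((2*K)*K)*A + 0 = (2*K²)*A + 0 = 2*A*K² + 0 = 2*A*K²)
D(T, N) = 2*T*(N + N*(2*N + 2*N*T²)) (D(T, N) = (T + T)*(N + (2*N*T² + (N + N))*N) = (2*T)*(N + (2*N*T² + 2*N)*N) = (2*T)*(N + (2*N + 2*N*T²)*N) = (2*T)*(N + N*(2*N + 2*N*T²)) = 2*T*(N + N*(2*N + 2*N*T²)))
-D(92, g) = -2*25*92*(1 + 2*25 + 2*25*92²) = -2*25*92*(1 + 50 + 2*25*8464) = -2*25*92*(1 + 50 + 423200) = -2*25*92*423251 = -1*1946954600 = -1946954600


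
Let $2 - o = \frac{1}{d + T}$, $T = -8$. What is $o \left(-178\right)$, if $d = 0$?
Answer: $- \frac{1513}{4} \approx -378.25$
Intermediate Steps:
$o = \frac{17}{8}$ ($o = 2 - \frac{1}{0 - 8} = 2 - \frac{1}{-8} = 2 - - \frac{1}{8} = 2 + \frac{1}{8} = \frac{17}{8} \approx 2.125$)
$o \left(-178\right) = \frac{17}{8} \left(-178\right) = - \frac{1513}{4}$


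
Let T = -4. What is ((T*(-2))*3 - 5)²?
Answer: 361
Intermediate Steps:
((T*(-2))*3 - 5)² = (-4*(-2)*3 - 5)² = (8*3 - 5)² = (24 - 5)² = 19² = 361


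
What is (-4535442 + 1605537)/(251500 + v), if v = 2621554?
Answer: -2929905/2873054 ≈ -1.0198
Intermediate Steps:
(-4535442 + 1605537)/(251500 + v) = (-4535442 + 1605537)/(251500 + 2621554) = -2929905/2873054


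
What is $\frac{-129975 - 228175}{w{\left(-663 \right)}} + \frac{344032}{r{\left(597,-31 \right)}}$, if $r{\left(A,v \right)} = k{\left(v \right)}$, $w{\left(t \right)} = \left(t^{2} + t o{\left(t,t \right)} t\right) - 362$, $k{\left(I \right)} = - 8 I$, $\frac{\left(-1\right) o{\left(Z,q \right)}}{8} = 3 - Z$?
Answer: $\frac{4027900308614}{2903564687} \approx 1387.2$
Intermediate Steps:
$o{\left(Z,q \right)} = -24 + 8 Z$ ($o{\left(Z,q \right)} = - 8 \left(3 - Z\right) = -24 + 8 Z$)
$w{\left(t \right)} = -362 + t^{2} + t^{2} \left(-24 + 8 t\right)$ ($w{\left(t \right)} = \left(t^{2} + t \left(-24 + 8 t\right) t\right) - 362 = \left(t^{2} + t^{2} \left(-24 + 8 t\right)\right) - 362 = -362 + t^{2} + t^{2} \left(-24 + 8 t\right)$)
$r{\left(A,v \right)} = - 8 v$
$\frac{-129975 - 228175}{w{\left(-663 \right)}} + \frac{344032}{r{\left(597,-31 \right)}} = \frac{-129975 - 228175}{-362 - 23 \left(-663\right)^{2} + 8 \left(-663\right)^{3}} + \frac{344032}{\left(-8\right) \left(-31\right)} = - \frac{358150}{-362 - 10110087 + 8 \left(-291434247\right)} + \frac{344032}{248} = - \frac{358150}{-362 - 10110087 - 2331473976} + 344032 \cdot \frac{1}{248} = - \frac{358150}{-2341584425} + \frac{43004}{31} = \left(-358150\right) \left(- \frac{1}{2341584425}\right) + \frac{43004}{31} = \frac{14326}{93663377} + \frac{43004}{31} = \frac{4027900308614}{2903564687}$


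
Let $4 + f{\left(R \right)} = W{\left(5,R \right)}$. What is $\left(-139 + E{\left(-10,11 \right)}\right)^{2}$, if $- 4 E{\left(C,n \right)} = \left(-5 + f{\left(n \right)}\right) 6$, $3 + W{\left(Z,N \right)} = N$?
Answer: $\frac{75625}{4} \approx 18906.0$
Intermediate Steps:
$W{\left(Z,N \right)} = -3 + N$
$f{\left(R \right)} = -7 + R$ ($f{\left(R \right)} = -4 + \left(-3 + R\right) = -7 + R$)
$E{\left(C,n \right)} = 18 - \frac{3 n}{2}$ ($E{\left(C,n \right)} = - \frac{\left(-5 + \left(-7 + n\right)\right) 6}{4} = - \frac{\left(-12 + n\right) 6}{4} = - \frac{-72 + 6 n}{4} = 18 - \frac{3 n}{2}$)
$\left(-139 + E{\left(-10,11 \right)}\right)^{2} = \left(-139 + \left(18 - \frac{33}{2}\right)\right)^{2} = \left(-139 + \frac{3}{2}\right)^{2} = \left(- \frac{275}{2}\right)^{2} = \frac{75625}{4}$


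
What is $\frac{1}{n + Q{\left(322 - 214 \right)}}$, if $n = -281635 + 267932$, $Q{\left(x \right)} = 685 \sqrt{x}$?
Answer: $- \frac{13703}{137095909} - \frac{4110 \sqrt{3}}{137095909} \approx -0.00015188$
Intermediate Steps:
$n = -13703$
$\frac{1}{n + Q{\left(322 - 214 \right)}} = \frac{1}{-13703 + 685 \sqrt{322 - 214}} = \frac{1}{-13703 + 685 \sqrt{108}} = \frac{1}{-13703 + 685 \cdot 6 \sqrt{3}} = \frac{1}{-13703 + 4110 \sqrt{3}}$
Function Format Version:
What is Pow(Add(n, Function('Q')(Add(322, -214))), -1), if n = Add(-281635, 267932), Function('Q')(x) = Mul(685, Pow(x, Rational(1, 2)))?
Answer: Add(Rational(-13703, 137095909), Mul(Rational(-4110, 137095909), Pow(3, Rational(1, 2)))) ≈ -0.00015188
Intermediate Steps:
n = -13703
Pow(Add(n, Function('Q')(Add(322, -214))), -1) = Pow(Add(-13703, Mul(685, Pow(Add(322, -214), Rational(1, 2)))), -1) = Pow(Add(-13703, Mul(685, Pow(108, Rational(1, 2)))), -1) = Pow(Add(-13703, Mul(685, Mul(6, Pow(3, Rational(1, 2))))), -1) = Pow(Add(-13703, Mul(4110, Pow(3, Rational(1, 2)))), -1)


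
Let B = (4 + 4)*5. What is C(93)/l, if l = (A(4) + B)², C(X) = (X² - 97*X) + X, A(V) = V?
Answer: -279/1936 ≈ -0.14411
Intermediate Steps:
B = 40 (B = 8*5 = 40)
C(X) = X² - 96*X
l = 1936 (l = (4 + 40)² = 44² = 1936)
C(93)/l = (93*(-96 + 93))/1936 = (93*(-3))*(1/1936) = -279*1/1936 = -279/1936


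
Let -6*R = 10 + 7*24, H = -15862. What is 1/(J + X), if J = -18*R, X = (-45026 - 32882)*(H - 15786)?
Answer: 1/2465632918 ≈ 4.0558e-10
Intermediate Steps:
R = -89/3 (R = -(10 + 7*24)/6 = -(10 + 168)/6 = -⅙*178 = -89/3 ≈ -29.667)
X = 2465632384 (X = (-45026 - 32882)*(-15862 - 15786) = -77908*(-31648) = 2465632384)
J = 534 (J = -18*(-89/3) = 534)
1/(J + X) = 1/(534 + 2465632384) = 1/2465632918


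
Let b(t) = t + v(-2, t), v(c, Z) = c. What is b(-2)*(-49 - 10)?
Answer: 236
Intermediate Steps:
b(t) = -2 + t (b(t) = t - 2 = -2 + t)
b(-2)*(-49 - 10) = (-2 - 2)*(-49 - 10) = -4*(-59) = 236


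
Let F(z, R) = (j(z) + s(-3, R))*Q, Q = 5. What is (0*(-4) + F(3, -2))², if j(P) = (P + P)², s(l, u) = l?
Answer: 27225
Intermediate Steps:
j(P) = 4*P² (j(P) = (2*P)² = 4*P²)
F(z, R) = -15 + 20*z² (F(z, R) = (4*z² - 3)*5 = (-3 + 4*z²)*5 = -15 + 20*z²)
(0*(-4) + F(3, -2))² = (0*(-4) + (-15 + 20*3²))² = (0 + (-15 + 20*9))² = (0 + (-15 + 180))² = (0 + 165)² = 165² = 27225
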